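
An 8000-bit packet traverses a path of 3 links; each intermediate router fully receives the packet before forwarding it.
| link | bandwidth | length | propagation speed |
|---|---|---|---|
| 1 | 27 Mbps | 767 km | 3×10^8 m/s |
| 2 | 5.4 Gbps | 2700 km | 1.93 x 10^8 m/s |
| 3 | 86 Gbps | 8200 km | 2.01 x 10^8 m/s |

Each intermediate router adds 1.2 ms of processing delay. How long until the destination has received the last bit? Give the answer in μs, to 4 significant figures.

60040 μs

Transmission delays (L/R per hop): 296.296, 1.48148, 0.0930233 μs; sum = 297.871 μs.
Propagation delays (d/s per hop): 2556.67, 13989.6, 40796 μs; sum = 57342.3 μs.
Processing at 2 router(s): 2 × 1.2 ms = 2400 μs.
End-to-end = 60040 μs.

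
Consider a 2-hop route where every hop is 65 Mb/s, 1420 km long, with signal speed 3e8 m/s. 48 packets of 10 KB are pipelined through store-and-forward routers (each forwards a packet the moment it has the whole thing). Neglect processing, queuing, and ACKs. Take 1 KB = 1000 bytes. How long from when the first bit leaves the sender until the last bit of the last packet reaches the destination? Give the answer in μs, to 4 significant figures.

69770 μs

Per-hop transmission t_tx = L/R = 80000/65000000 = 1230.77 μs.
Per-hop propagation t_prop = 1420000/300000000 = 4733.33 μs.
Pipeline fill: first packet needs 2·t_tx to clear all hops; remaining 47 packets each add one t_tx.
Total = (2+48-1)·t_tx + 2·t_prop = 49·1230.77 + 2·4733.33 = 69770 μs.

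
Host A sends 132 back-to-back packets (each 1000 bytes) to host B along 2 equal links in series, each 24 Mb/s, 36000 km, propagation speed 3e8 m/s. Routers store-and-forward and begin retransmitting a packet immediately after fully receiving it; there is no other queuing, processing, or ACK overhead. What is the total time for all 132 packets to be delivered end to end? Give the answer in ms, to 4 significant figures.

Per-hop transmission t_tx = L/R = 8000/24000000 = 0.333333 ms.
Per-hop propagation t_prop = 36000000/300000000 = 120 ms.
Pipeline fill: first packet needs 2·t_tx to clear all hops; remaining 131 packets each add one t_tx.
Total = (2+132-1)·t_tx + 2·t_prop = 133·0.333333 + 2·120 = 284.3 ms.

284.3 ms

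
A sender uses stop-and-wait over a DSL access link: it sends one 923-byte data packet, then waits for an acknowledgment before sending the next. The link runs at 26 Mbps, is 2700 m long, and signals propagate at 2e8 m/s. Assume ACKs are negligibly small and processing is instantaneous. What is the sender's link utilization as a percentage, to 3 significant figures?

91.3 %

t_tx = L/R = 7384/26000000 = 0.000284 s.
t_prop = 2700/200000000 = 1.35e-05 s; RTT = 2.7e-05 s.
Cycle = t_tx + RTT = 0.000311 s.
Utilization = t_tx / cycle = 0.000284/0.000311 = 91.3 %.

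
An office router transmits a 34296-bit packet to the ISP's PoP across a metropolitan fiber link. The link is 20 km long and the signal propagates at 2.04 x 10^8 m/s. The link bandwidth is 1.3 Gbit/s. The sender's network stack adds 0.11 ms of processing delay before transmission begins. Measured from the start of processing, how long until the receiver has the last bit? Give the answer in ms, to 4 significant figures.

Transmission delay = L/R = 34296 / 1300000000 = 0.0263815 ms.
Propagation delay = d/s = 20000 m / 204000000 m/s = 0.0980392 ms.
Plus processing delay 0.11 ms = 0.11 ms.
Total = 0.2344 ms.

0.2344 ms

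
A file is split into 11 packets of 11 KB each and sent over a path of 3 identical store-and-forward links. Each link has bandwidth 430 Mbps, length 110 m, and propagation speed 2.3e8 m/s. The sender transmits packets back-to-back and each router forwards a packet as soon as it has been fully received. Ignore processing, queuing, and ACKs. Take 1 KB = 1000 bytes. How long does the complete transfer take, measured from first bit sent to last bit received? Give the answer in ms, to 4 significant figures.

Per-hop transmission t_tx = L/R = 88000/430000000 = 0.204651 ms.
Per-hop propagation t_prop = 110/2.3e+08 = 0.000478261 ms.
Pipeline fill: first packet needs 3·t_tx to clear all hops; remaining 10 packets each add one t_tx.
Total = (3+11-1)·t_tx + 3·t_prop = 13·0.204651 + 3·0.000478261 = 2.662 ms.

2.662 ms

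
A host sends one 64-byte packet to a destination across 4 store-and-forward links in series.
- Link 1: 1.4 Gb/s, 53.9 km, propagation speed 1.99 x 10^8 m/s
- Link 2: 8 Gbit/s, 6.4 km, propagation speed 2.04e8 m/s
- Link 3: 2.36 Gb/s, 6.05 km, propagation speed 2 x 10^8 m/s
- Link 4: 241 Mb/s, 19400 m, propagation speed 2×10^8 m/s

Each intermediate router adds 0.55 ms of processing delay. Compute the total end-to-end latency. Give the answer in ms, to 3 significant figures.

L = 64 × 8 = 512 bits.
Transmission delays (L/R per hop): 0.000365714, 6.4e-05, 0.000216949, 0.00212448 ms; sum = 0.00277114 ms.
Propagation delays (d/s per hop): 0.270854, 0.0313725, 0.03025, 0.097 ms; sum = 0.429477 ms.
Processing at 3 router(s): 3 × 0.55 ms = 1.65 ms.
End-to-end = 2.08 ms.

2.08 ms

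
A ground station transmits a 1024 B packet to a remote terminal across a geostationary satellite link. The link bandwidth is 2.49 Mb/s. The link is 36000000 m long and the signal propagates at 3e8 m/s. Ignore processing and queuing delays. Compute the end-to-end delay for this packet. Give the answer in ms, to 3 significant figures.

123 ms

L = 1024 × 8 = 8192 bits.
Transmission delay = L/R = 8192 / 2490000 = 3.28996 ms.
Propagation delay = d/s = 36000000 m / 300000000 m/s = 120 ms.
Total = 123 ms.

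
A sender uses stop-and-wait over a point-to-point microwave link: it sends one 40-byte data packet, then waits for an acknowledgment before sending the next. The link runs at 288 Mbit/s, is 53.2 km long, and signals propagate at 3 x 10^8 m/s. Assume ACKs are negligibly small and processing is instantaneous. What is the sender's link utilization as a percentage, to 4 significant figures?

0.3123 %

t_tx = L/R = 320/288000000 = 1.11111e-06 s.
t_prop = 53200/300000000 = 0.000177333 s; RTT = 0.000354667 s.
Cycle = t_tx + RTT = 0.000355778 s.
Utilization = t_tx / cycle = 1.11111e-06/0.000355778 = 0.3123 %.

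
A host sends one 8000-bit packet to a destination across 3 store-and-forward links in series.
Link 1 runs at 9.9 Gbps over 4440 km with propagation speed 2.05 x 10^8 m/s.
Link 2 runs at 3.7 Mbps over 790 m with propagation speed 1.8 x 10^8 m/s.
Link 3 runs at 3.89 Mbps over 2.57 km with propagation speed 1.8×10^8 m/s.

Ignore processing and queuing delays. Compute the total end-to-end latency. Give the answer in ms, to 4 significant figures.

25.90 ms

Transmission delays (L/R per hop): 0.000808081, 2.16216, 2.05656 ms; sum = 4.21953 ms.
Propagation delays (d/s per hop): 21.6585, 0.00438889, 0.0142778 ms; sum = 21.6772 ms.
End-to-end = 25.90 ms.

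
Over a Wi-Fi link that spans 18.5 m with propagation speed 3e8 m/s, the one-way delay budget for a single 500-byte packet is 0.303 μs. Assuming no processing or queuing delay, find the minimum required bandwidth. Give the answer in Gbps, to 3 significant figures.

16.6 Gbps

L = 4000 bits.
Propagation delay = 18.5 / 300000000 = 0.0616667 μs.
Transmission budget = 0.303 − 0.0616667 = 0.241333 μs.
R ≥ L / t_tx = 4000 bits / 2.41333e-07 s = 16.6 Gbps.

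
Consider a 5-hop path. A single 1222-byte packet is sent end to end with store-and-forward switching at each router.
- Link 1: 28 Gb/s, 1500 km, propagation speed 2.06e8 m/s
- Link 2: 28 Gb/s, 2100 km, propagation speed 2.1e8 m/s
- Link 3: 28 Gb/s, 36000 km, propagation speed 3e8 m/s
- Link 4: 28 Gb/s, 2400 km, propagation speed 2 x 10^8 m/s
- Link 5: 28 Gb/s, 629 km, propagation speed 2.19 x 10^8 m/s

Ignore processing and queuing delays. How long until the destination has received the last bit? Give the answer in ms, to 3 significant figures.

L = 1222 × 8 = 9776 bits.
Transmission delay per hop = L/R = 9776/28000000000 = 0.000349143 ms; 5 hops → 0.00174571 ms.
Propagation delays (d/s per hop): 7.28155, 10, 120, 12, 2.87215 ms; sum = 152.154 ms.
End-to-end = 152 ms.

152 ms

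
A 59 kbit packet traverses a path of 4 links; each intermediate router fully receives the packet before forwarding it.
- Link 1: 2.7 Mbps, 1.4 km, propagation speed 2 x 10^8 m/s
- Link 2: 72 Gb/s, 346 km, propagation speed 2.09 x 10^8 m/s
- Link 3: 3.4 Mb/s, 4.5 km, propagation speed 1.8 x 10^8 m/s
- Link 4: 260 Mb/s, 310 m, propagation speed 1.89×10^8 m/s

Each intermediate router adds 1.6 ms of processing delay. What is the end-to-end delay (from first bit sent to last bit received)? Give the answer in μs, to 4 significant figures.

45920 μs

L = 59000 bits.
Transmission delays (L/R per hop): 21851.9, 0.819444, 17352.9, 226.923 μs; sum = 39432.5 μs.
Propagation delays (d/s per hop): 7, 1655.5, 25, 1.64021 μs; sum = 1689.14 μs.
Processing at 3 router(s): 3 × 1.6 ms = 4800 μs.
End-to-end = 45920 μs.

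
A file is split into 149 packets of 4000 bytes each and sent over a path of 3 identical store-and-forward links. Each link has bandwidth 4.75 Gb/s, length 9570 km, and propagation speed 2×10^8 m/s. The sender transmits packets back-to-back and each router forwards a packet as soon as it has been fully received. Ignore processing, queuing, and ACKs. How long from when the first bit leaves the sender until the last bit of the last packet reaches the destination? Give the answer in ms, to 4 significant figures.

144.6 ms

Per-hop transmission t_tx = L/R = 32000/4750000000 = 0.00673684 ms.
Per-hop propagation t_prop = 9570000/200000000 = 47.85 ms.
Pipeline fill: first packet needs 3·t_tx to clear all hops; remaining 148 packets each add one t_tx.
Total = (3+149-1)·t_tx + 3·t_prop = 151·0.00673684 + 3·47.85 = 144.6 ms.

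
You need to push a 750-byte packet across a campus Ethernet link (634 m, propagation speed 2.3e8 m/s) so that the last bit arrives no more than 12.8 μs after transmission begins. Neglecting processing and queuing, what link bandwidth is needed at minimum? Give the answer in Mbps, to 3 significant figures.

L = 6000 bits.
Propagation delay = 634 / 2.3e+08 = 2.75652 μs.
Transmission budget = 12.8 − 2.75652 = 10.0435 μs.
R ≥ L / t_tx = 6000 bits / 1.00435e-05 s = 597 Mbps.

597 Mbps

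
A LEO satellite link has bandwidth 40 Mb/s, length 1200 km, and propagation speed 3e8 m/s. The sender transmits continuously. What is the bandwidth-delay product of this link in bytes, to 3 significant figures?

20000 bytes

Propagation delay = 1200000 / 300000000 = 0.004 s.
BDP = R × t_prop = 40000000 × 0.004 = 160000 bits.
In bytes: 160000/8 = 20000 bytes.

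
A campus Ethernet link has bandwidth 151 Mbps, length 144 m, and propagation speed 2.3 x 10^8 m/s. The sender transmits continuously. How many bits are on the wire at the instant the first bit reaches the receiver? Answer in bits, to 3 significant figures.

Propagation delay = 144 / 2.3e+08 = 6.26087e-07 s.
BDP = R × t_prop = 151000000 × 6.26087e-07 = 94.5391 bits.

94.5 bits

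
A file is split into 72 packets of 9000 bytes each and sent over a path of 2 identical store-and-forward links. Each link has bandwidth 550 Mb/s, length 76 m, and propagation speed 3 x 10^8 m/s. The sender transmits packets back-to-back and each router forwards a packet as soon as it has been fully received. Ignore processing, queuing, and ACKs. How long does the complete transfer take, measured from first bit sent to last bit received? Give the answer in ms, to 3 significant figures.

9.56 ms

Per-hop transmission t_tx = L/R = 72000/550000000 = 0.130909 ms.
Per-hop propagation t_prop = 76/300000000 = 0.000253333 ms.
Pipeline fill: first packet needs 2·t_tx to clear all hops; remaining 71 packets each add one t_tx.
Total = (2+72-1)·t_tx + 2·t_prop = 73·0.130909 + 2·0.000253333 = 9.56 ms.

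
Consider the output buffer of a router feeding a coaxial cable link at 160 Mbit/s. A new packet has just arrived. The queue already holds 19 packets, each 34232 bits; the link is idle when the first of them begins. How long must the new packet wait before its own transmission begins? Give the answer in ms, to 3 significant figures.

4.07 ms

Each queued packet: L/R = 34232/160000000 = 0.21395 ms.
19 queued → 4.06505 ms.
Queuing delay = 4.07 ms.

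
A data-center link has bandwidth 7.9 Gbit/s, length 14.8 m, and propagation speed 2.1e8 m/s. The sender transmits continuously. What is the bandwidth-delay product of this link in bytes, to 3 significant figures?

69.6 bytes

Propagation delay = 14.8 / 210000000 = 7.04762e-08 s.
BDP = R × t_prop = 7900000000 × 7.04762e-08 = 556.762 bits.
In bytes: 556.762/8 = 69.6 bytes.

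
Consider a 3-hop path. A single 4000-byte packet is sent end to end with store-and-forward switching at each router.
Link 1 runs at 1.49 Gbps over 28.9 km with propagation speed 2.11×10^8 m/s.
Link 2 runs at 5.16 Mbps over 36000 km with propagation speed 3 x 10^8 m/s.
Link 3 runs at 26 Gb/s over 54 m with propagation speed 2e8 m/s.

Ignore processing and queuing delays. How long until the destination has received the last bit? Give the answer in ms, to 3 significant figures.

L = 4000 × 8 = 32000 bits.
Transmission delays (L/R per hop): 0.0214765, 6.20155, 0.00123077 ms; sum = 6.22426 ms.
Propagation delays (d/s per hop): 0.136967, 120, 0.00027 ms; sum = 120.137 ms.
End-to-end = 126 ms.

126 ms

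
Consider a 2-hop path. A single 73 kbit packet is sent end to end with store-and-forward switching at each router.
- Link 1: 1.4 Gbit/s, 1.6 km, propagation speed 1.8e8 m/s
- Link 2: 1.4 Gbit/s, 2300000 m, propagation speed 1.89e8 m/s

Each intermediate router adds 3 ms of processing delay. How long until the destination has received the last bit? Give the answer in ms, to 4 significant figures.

L = 73000 bits.
Transmission delay per hop = L/R = 73000/1400000000 = 0.0521429 ms; 2 hops → 0.104286 ms.
Propagation delays (d/s per hop): 0.00888889, 12.1693 ms; sum = 12.1782 ms.
Processing at 1 router(s): 1 × 3 ms = 3 ms.
End-to-end = 15.28 ms.

15.28 ms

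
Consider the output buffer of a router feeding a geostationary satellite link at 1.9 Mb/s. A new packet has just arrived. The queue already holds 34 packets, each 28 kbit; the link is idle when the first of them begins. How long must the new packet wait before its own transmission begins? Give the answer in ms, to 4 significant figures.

501.1 ms

Each queued packet: L/R = 28000/1900000 = 14.7368 ms.
34 queued → 501.053 ms.
Queuing delay = 501.1 ms.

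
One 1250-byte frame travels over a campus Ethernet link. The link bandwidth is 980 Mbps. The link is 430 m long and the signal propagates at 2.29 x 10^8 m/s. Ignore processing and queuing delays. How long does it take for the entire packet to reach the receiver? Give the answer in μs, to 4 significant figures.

12.08 μs

L = 1250 × 8 = 10000 bits.
Transmission delay = L/R = 10000 / 980000000 = 10.2041 μs.
Propagation delay = d/s = 430 m / 229000000 m/s = 1.87773 μs.
Total = 12.08 μs.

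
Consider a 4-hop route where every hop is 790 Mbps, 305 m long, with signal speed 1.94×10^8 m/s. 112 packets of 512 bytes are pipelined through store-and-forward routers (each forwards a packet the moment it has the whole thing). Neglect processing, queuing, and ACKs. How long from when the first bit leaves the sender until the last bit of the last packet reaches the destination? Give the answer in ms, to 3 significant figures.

Per-hop transmission t_tx = L/R = 4096/790000000 = 0.00518481 ms.
Per-hop propagation t_prop = 305/194000000 = 0.00157216 ms.
Pipeline fill: first packet needs 4·t_tx to clear all hops; remaining 111 packets each add one t_tx.
Total = (4+112-1)·t_tx + 4·t_prop = 115·0.00518481 + 4·0.00157216 = 0.603 ms.

0.603 ms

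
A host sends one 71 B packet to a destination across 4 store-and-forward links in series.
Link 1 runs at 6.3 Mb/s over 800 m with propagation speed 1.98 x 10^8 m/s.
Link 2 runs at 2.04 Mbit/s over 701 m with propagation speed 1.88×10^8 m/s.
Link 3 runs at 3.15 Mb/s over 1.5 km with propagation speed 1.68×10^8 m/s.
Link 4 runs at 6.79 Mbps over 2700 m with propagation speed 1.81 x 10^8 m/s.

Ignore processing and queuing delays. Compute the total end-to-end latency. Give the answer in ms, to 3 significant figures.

L = 71 × 8 = 568 bits.
Transmission delays (L/R per hop): 0.0901587, 0.278431, 0.180317, 0.0836524 ms; sum = 0.63256 ms.
Propagation delays (d/s per hop): 0.0040404, 0.00372872, 0.00892857, 0.0149171 ms; sum = 0.0316148 ms.
End-to-end = 0.664 ms.

0.664 ms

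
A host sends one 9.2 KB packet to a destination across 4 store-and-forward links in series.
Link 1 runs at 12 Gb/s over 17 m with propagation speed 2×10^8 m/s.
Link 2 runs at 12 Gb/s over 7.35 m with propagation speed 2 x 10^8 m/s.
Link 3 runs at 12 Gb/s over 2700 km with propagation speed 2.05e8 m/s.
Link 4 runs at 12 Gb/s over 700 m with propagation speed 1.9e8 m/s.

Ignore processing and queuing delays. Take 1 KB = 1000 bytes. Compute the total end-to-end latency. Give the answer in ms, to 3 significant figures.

13.2 ms

L = 73600 bits.
Transmission delay per hop = L/R = 73600/12000000000 = 0.00613333 ms; 4 hops → 0.0245333 ms.
Propagation delays (d/s per hop): 8.5e-05, 3.675e-05, 13.1707, 0.00368421 ms; sum = 13.1745 ms.
End-to-end = 13.2 ms.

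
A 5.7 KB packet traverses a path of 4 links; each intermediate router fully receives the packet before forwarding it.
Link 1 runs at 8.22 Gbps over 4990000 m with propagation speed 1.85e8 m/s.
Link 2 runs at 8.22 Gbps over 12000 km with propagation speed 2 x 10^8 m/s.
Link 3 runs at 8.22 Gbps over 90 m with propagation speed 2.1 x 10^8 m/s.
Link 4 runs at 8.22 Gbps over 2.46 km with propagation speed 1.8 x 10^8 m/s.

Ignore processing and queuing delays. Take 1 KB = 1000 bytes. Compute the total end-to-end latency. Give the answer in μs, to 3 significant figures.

L = 45600 bits.
Transmission delay per hop = L/R = 45600/8.22e+09 = 5.54745 μs; 4 hops → 22.1898 μs.
Propagation delays (d/s per hop): 26973, 60000, 0.428571, 13.6667 μs; sum = 86987.1 μs.
End-to-end = 87000 μs.

87000 μs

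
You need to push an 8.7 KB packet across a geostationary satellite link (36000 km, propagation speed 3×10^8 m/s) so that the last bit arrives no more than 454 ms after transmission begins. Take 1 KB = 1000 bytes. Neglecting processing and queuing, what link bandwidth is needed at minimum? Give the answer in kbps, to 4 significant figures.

208.4 kbps

L = 69600 bits.
Propagation delay = 36000000 / 300000000 = 120 ms.
Transmission budget = 454 − 120 = 334 ms.
R ≥ L / t_tx = 69600 bits / 0.334 s = 208.4 kbps.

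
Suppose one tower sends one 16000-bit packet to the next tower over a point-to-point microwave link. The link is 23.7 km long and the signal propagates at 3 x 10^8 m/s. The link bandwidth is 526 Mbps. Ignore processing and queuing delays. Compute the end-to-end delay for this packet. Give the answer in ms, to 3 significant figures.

Transmission delay = L/R = 16000 / 526000000 = 0.0304183 ms.
Propagation delay = d/s = 23700 m / 300000000 m/s = 0.079 ms.
Total = 0.109 ms.

0.109 ms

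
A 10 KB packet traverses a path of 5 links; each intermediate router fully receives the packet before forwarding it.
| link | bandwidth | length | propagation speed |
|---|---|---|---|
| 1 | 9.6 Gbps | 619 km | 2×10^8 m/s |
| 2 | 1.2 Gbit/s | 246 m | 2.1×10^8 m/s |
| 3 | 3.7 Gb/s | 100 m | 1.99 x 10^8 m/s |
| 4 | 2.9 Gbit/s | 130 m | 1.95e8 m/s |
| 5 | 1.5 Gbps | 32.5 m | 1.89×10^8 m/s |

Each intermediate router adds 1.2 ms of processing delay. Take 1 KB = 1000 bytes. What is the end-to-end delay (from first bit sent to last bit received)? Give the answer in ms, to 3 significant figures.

L = 80000 bits.
Transmission delays (L/R per hop): 0.00833333, 0.0666667, 0.0216216, 0.0275862, 0.0533333 ms; sum = 0.177541 ms.
Propagation delays (d/s per hop): 3.095, 0.00117143, 0.000502513, 0.000666667, 0.000171958 ms; sum = 3.09751 ms.
Processing at 4 router(s): 4 × 1.2 ms = 4.8 ms.
End-to-end = 8.08 ms.

8.08 ms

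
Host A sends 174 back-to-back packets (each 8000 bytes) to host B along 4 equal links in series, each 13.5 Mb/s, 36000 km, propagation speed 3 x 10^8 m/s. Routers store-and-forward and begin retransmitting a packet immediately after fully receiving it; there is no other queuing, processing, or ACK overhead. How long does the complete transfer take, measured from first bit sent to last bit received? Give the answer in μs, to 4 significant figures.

1319000 μs

Per-hop transmission t_tx = L/R = 64000/13500000 = 4740.74 μs.
Per-hop propagation t_prop = 36000000/300000000 = 120000 μs.
Pipeline fill: first packet needs 4·t_tx to clear all hops; remaining 173 packets each add one t_tx.
Total = (4+174-1)·t_tx + 4·t_prop = 177·4740.74 + 4·120000 = 1319000 μs.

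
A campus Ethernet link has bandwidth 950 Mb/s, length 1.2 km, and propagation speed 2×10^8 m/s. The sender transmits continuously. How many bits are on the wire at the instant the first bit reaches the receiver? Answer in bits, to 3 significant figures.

Propagation delay = 1200 / 200000000 = 6e-06 s.
BDP = R × t_prop = 950000000 × 6e-06 = 5700 bits.

5700 bits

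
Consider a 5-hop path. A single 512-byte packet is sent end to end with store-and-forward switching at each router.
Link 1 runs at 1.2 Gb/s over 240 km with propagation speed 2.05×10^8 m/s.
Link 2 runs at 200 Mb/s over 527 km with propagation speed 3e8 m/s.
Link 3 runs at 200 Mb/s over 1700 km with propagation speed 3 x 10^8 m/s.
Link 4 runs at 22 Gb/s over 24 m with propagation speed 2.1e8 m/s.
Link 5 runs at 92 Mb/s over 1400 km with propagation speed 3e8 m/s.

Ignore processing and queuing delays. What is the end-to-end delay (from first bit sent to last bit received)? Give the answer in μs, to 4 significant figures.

13350 μs

L = 512 × 8 = 4096 bits.
Transmission delays (L/R per hop): 3.41333, 20.48, 20.48, 0.186182, 44.5217 μs; sum = 89.0813 μs.
Propagation delays (d/s per hop): 1170.73, 1756.67, 5666.67, 0.114286, 4666.67 μs; sum = 13260.8 μs.
End-to-end = 13350 μs.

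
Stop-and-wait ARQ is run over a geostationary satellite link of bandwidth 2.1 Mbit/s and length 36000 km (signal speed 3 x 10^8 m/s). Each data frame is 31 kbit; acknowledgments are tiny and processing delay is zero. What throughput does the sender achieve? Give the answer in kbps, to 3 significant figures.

t_tx = L/R = 31000/2100000 = 0.0147619 s.
t_prop = 36000000/300000000 = 0.12 s; RTT = 0.24 s.
Cycle = t_tx + RTT = 0.254762 s.
Throughput = L / cycle = 31000 / 0.254762 = 122 kbps.

122 kbps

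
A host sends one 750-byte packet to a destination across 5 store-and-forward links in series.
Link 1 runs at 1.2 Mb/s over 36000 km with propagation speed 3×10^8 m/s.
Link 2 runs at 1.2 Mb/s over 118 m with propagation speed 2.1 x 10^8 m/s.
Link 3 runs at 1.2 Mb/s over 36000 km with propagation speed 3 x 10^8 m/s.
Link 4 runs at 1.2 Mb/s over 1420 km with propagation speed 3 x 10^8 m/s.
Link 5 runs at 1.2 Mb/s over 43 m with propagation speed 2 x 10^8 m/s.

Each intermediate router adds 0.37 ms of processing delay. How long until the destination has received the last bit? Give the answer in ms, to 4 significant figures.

L = 750 × 8 = 6000 bits.
Transmission delay per hop = L/R = 6000/1200000 = 5 ms; 5 hops → 25 ms.
Propagation delays (d/s per hop): 120, 0.000561905, 120, 4.73333, 0.000215 ms; sum = 244.734 ms.
Processing at 4 router(s): 4 × 0.37 ms = 1.48 ms.
End-to-end = 271.2 ms.

271.2 ms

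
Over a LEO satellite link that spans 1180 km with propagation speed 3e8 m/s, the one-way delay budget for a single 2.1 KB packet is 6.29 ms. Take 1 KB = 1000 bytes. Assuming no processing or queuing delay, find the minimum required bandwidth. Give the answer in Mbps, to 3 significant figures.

7.13 Mbps

L = 16800 bits.
Propagation delay = 1180000 / 300000000 = 3.93333 ms.
Transmission budget = 6.29 − 3.93333 = 2.35667 ms.
R ≥ L / t_tx = 16800 bits / 0.00235667 s = 7.13 Mbps.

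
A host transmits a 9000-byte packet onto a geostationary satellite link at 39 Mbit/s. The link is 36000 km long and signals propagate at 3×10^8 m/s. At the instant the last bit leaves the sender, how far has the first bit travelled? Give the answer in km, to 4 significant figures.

t_tx = L/R = 72000/39000000 = 0.00184615 s.
Distance = s × t_tx = 300000000 × 0.00184615 = 553.8 km.

553.8 km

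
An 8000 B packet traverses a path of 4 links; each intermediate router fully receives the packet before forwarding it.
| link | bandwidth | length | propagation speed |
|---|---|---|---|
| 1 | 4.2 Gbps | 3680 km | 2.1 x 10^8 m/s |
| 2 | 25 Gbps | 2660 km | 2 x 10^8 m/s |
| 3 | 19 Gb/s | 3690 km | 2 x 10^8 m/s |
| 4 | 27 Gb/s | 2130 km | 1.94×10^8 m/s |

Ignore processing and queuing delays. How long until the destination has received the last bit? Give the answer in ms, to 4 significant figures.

60.28 ms

L = 8000 × 8 = 64000 bits.
Transmission delays (L/R per hop): 0.0152381, 0.00256, 0.00336842, 0.00237037 ms; sum = 0.0235369 ms.
Propagation delays (d/s per hop): 17.5238, 13.3, 18.45, 10.9794 ms; sum = 60.2532 ms.
End-to-end = 60.28 ms.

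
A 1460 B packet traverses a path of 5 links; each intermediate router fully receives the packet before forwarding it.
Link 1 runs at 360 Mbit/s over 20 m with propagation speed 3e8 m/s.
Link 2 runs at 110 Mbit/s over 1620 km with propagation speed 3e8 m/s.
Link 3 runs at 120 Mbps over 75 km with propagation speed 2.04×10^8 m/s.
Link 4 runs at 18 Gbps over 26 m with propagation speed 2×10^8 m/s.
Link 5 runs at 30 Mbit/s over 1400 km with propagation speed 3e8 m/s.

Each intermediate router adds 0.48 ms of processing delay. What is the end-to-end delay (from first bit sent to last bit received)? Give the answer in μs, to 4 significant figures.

12980 μs

L = 1460 × 8 = 11680 bits.
Transmission delays (L/R per hop): 32.4444, 106.182, 97.3333, 0.648889, 389.333 μs; sum = 625.942 μs.
Propagation delays (d/s per hop): 0.0666667, 5400, 367.647, 0.13, 4666.67 μs; sum = 10434.5 μs.
Processing at 4 router(s): 4 × 0.48 ms = 1920 μs.
End-to-end = 12980 μs.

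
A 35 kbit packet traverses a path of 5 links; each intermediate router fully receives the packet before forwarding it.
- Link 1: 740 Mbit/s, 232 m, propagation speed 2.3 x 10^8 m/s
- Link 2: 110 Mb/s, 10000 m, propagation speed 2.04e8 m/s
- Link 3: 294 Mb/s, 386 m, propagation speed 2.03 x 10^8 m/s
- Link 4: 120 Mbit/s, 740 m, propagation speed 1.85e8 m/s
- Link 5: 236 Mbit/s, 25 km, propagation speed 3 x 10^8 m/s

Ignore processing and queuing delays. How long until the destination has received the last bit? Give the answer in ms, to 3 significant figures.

1.06 ms

L = 35000 bits.
Transmission delays (L/R per hop): 0.0472973, 0.318182, 0.119048, 0.291667, 0.148305 ms; sum = 0.924498 ms.
Propagation delays (d/s per hop): 0.0010087, 0.0490196, 0.00190148, 0.004, 0.0833333 ms; sum = 0.139263 ms.
End-to-end = 1.06 ms.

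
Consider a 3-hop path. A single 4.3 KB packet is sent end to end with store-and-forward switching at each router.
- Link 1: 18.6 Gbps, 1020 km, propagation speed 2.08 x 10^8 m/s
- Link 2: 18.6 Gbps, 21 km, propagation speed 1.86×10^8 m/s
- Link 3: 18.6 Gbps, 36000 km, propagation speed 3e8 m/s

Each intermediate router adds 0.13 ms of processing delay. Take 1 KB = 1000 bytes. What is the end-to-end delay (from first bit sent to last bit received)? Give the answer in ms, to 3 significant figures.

L = 34400 bits.
Transmission delay per hop = L/R = 34400/18600000000 = 0.00184946 ms; 3 hops → 0.00554839 ms.
Propagation delays (d/s per hop): 4.90385, 0.112903, 120 ms; sum = 125.017 ms.
Processing at 2 router(s): 2 × 0.13 ms = 0.26 ms.
End-to-end = 125 ms.

125 ms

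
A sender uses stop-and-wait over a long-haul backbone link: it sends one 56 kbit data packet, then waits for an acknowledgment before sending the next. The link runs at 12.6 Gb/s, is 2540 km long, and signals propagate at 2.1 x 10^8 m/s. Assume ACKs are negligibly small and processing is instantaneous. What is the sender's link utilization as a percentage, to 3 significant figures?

t_tx = L/R = 56000/12600000000 = 4.44444e-06 s.
t_prop = 2540000/210000000 = 0.0120952 s; RTT = 0.0241905 s.
Cycle = t_tx + RTT = 0.0241949 s.
Utilization = t_tx / cycle = 4.44444e-06/0.0241949 = 0.0184 %.

0.0184 %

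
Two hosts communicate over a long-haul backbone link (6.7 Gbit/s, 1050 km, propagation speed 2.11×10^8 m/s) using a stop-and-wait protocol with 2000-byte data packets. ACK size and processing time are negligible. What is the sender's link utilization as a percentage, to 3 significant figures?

0.0240 %

t_tx = L/R = 16000/6700000000 = 2.38806e-06 s.
t_prop = 1050000/211000000 = 0.0049763 s; RTT = 0.00995261 s.
Cycle = t_tx + RTT = 0.00995499 s.
Utilization = t_tx / cycle = 2.38806e-06/0.00995499 = 0.0240 %.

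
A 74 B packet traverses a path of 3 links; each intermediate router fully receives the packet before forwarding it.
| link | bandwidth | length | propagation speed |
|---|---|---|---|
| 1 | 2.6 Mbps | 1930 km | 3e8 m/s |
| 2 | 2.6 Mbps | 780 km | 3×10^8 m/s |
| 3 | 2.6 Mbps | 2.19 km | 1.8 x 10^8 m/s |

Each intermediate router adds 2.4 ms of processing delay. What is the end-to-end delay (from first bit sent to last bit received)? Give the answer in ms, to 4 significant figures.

14.53 ms

L = 74 × 8 = 592 bits.
Transmission delay per hop = L/R = 592/2600000 = 0.227692 ms; 3 hops → 0.683077 ms.
Propagation delays (d/s per hop): 6.43333, 2.6, 0.0121667 ms; sum = 9.0455 ms.
Processing at 2 router(s): 2 × 2.4 ms = 4.8 ms.
End-to-end = 14.53 ms.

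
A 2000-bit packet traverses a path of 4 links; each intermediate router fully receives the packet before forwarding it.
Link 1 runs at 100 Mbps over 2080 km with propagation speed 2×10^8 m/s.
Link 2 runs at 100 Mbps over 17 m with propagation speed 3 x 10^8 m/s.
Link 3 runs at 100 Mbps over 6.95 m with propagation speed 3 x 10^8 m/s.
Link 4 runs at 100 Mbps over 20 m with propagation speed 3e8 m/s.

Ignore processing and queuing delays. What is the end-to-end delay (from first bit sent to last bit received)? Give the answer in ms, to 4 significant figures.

Transmission delay per hop = L/R = 2000/100000000 = 0.02 ms; 4 hops → 0.08 ms.
Propagation delays (d/s per hop): 10.4, 5.66667e-05, 2.31667e-05, 6.66667e-05 ms; sum = 10.4001 ms.
End-to-end = 10.48 ms.

10.48 ms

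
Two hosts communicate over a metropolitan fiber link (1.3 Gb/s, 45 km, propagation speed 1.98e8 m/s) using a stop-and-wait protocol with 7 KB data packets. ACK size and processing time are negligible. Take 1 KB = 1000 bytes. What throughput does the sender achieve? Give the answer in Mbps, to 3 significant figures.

113 Mbps

t_tx = L/R = 56000/1300000000 = 4.30769e-05 s.
t_prop = 45000/198000000 = 0.000227273 s; RTT = 0.000454545 s.
Cycle = t_tx + RTT = 0.000497622 s.
Throughput = L / cycle = 56000 / 0.000497622 = 113 Mbps.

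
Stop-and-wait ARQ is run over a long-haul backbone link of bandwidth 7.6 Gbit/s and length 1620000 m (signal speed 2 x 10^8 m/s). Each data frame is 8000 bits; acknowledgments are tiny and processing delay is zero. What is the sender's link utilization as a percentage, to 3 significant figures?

0.00650 %

t_tx = L/R = 8000/7600000000 = 1.05263e-06 s.
t_prop = 1620000/200000000 = 0.0081 s; RTT = 0.0162 s.
Cycle = t_tx + RTT = 0.0162011 s.
Utilization = t_tx / cycle = 1.05263e-06/0.0162011 = 0.00650 %.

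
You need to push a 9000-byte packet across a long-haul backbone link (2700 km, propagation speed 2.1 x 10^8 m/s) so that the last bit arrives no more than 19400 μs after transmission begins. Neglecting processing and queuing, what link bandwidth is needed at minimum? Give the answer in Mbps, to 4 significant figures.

11.00 Mbps

L = 72000 bits.
Propagation delay = 2700000 / 210000000 = 12857.1 μs.
Transmission budget = 19400 − 12857.1 = 6542.86 μs.
R ≥ L / t_tx = 72000 bits / 0.00654286 s = 11.00 Mbps.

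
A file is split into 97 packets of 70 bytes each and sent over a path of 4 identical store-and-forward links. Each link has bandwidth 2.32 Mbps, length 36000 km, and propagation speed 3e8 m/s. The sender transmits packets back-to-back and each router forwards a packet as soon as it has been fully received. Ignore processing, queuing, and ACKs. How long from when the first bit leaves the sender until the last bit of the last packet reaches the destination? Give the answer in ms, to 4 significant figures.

Per-hop transmission t_tx = L/R = 560/2320000 = 0.241379 ms.
Per-hop propagation t_prop = 36000000/300000000 = 120 ms.
Pipeline fill: first packet needs 4·t_tx to clear all hops; remaining 96 packets each add one t_tx.
Total = (4+97-1)·t_tx + 4·t_prop = 100·0.241379 + 4·120 = 504.1 ms.

504.1 ms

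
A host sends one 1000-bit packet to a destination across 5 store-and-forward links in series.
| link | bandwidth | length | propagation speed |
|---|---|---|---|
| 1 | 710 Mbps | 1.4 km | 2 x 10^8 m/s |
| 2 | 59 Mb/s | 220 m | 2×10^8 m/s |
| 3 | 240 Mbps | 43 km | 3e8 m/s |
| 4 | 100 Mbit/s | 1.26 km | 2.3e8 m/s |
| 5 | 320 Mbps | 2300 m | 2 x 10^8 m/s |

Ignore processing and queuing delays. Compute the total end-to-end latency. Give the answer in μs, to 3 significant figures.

204 μs

Transmission delays (L/R per hop): 1.40845, 16.9492, 4.16667, 10, 3.125 μs; sum = 35.6493 μs.
Propagation delays (d/s per hop): 7, 1.1, 143.333, 5.47826, 11.5 μs; sum = 168.412 μs.
End-to-end = 204 μs.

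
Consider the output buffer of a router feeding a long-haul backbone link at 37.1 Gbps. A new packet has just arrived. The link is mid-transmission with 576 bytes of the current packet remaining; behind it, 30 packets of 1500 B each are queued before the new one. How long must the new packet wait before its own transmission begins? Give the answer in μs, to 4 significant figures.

Each queued packet: L/R = 12000/37100000000 = 0.32345 μs.
30 queued → 9.7035 μs.
Plus remaining 4608 bits of current packet: 0.124205 μs.
Queuing delay = 9.828 μs.

9.828 μs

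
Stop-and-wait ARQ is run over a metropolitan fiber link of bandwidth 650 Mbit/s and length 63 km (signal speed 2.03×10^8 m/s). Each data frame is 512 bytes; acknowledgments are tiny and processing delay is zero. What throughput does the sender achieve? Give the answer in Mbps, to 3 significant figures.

t_tx = L/R = 4096/650000000 = 6.30154e-06 s.
t_prop = 63000/2.03e+08 = 0.000310345 s; RTT = 0.00062069 s.
Cycle = t_tx + RTT = 0.000626991 s.
Throughput = L / cycle = 4096 / 0.000626991 = 6.53 Mbps.

6.53 Mbps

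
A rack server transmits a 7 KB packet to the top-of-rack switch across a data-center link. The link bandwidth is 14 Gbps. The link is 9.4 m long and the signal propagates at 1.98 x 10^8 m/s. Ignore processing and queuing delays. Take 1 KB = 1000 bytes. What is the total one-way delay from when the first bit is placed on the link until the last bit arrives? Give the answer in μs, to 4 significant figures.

4.047 μs

L = 56000 bits.
Transmission delay = L/R = 56000 / 14000000000 = 4 μs.
Propagation delay = d/s = 9.4 m / 198000000 m/s = 0.0474747 μs.
Total = 4.047 μs.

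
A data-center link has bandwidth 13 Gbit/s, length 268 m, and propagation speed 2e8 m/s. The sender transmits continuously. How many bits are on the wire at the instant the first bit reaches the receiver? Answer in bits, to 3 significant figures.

17400 bits

Propagation delay = 268 / 200000000 = 1.34e-06 s.
BDP = R × t_prop = 13000000000 × 1.34e-06 = 17420 bits.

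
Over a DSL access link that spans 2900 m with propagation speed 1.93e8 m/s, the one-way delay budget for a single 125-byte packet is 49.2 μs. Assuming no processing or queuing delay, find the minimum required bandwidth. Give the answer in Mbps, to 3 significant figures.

29.3 Mbps

L = 1000 bits.
Propagation delay = 2900 / 193000000 = 15.0259 μs.
Transmission budget = 49.2 − 15.0259 = 34.1741 μs.
R ≥ L / t_tx = 1000 bits / 3.41741e-05 s = 29.3 Mbps.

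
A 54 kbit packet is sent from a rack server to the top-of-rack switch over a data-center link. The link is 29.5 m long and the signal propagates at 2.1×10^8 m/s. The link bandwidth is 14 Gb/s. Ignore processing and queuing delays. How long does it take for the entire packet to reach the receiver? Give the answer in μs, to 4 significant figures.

3.998 μs

L = 54000 bits.
Transmission delay = L/R = 54000 / 14000000000 = 3.85714 μs.
Propagation delay = d/s = 29.5 m / 210000000 m/s = 0.140476 μs.
Total = 3.998 μs.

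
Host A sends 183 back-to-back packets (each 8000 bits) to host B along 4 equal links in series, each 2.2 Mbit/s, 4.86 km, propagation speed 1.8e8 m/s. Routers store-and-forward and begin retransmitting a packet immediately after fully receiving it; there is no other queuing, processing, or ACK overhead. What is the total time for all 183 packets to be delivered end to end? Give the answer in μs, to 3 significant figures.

676000 μs

Per-hop transmission t_tx = L/R = 8000/2200000 = 3636.36 μs.
Per-hop propagation t_prop = 4860/180000000 = 27 μs.
Pipeline fill: first packet needs 4·t_tx to clear all hops; remaining 182 packets each add one t_tx.
Total = (4+183-1)·t_tx + 4·t_prop = 186·3636.36 + 4·27 = 676000 μs.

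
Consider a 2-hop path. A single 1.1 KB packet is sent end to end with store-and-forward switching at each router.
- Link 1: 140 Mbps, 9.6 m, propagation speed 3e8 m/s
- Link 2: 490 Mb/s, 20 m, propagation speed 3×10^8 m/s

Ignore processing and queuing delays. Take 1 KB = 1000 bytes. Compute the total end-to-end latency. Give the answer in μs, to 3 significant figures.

80.9 μs

L = 8800 bits.
Transmission delays (L/R per hop): 62.8571, 17.9592 μs; sum = 80.8163 μs.
Propagation delays (d/s per hop): 0.032, 0.0666667 μs; sum = 0.0986667 μs.
End-to-end = 80.9 μs.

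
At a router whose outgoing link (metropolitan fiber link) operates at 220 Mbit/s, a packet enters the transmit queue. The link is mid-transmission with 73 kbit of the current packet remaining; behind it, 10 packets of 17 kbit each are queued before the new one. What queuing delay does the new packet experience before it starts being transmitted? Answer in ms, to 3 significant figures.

1.10 ms

Each queued packet: L/R = 17000/220000000 = 0.0772727 ms.
10 queued → 0.772727 ms.
Plus remaining 73000 bits of current packet: 0.331818 ms.
Queuing delay = 1.10 ms.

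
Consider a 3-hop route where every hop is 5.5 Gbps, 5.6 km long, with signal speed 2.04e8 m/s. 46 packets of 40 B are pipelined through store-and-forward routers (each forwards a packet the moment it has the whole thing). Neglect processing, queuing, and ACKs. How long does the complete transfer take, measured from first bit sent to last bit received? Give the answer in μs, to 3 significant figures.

85.1 μs

Per-hop transmission t_tx = L/R = 320/5500000000 = 0.0581818 μs.
Per-hop propagation t_prop = 5600/204000000 = 27.451 μs.
Pipeline fill: first packet needs 3·t_tx to clear all hops; remaining 45 packets each add one t_tx.
Total = (3+46-1)·t_tx + 3·t_prop = 48·0.0581818 + 3·27.451 = 85.1 μs.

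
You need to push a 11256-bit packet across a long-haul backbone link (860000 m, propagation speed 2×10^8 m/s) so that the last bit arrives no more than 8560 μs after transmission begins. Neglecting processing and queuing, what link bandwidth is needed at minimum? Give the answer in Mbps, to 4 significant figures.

Propagation delay = 860000 / 200000000 = 4300 μs.
Transmission budget = 8560 − 4300 = 4260 μs.
R ≥ L / t_tx = 11256 bits / 0.00426 s = 2.642 Mbps.

2.642 Mbps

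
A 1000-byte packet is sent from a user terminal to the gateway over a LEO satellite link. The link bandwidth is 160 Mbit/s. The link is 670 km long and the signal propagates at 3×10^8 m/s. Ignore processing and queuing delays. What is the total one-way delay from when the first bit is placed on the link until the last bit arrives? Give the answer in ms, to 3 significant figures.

L = 1000 × 8 = 8000 bits.
Transmission delay = L/R = 8000 / 160000000 = 0.05 ms.
Propagation delay = d/s = 670000 m / 300000000 m/s = 2.23333 ms.
Total = 2.28 ms.

2.28 ms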